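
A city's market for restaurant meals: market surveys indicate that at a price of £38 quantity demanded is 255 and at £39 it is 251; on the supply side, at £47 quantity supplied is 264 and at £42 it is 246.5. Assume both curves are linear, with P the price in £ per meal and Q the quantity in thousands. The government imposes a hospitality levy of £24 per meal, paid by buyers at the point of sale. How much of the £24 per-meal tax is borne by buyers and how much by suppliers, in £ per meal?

Demand slope: (251 − 255)/(39 − 38) = -4, so Qd = 407 − 4P.
Supply slope: (246.5 − 264)/(42 − 47) = 3.5, so Qs = 3.5P + 99.5.
Without the tax, 407 − 4P = 3.5P + 99.5 gives 7.5P = 307.5, so P* = £41 and Q* = 243.
With the tax collected from buyers, demand (in seller-price terms) shifts: Qd = 407 − 4(P + 24).
New equilibrium: buyers pay £52.2, suppliers receive £28.2, Q = 198.2. (Wedge: Pb − Ps = 24.)
Burden on buyers: £11.2; on suppliers: £12.8. (They sum to £24.)

Buyers bear £11.2 per meal; suppliers bear £12.8 per meal.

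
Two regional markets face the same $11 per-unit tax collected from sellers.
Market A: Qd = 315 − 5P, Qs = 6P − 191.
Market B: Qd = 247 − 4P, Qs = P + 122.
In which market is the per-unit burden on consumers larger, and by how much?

Market A, by $3.8.

Market A: pre-tax P* = $46, Q* = 85; post-tax Q = 55; per-unit burden on consumers = $6.
Market B: pre-tax P* = $25, Q* = 147; post-tax Q = 138.2; per-unit burden on consumers = $2.2.
Difference: $6 vs $2.2 → market A is larger by $3.8.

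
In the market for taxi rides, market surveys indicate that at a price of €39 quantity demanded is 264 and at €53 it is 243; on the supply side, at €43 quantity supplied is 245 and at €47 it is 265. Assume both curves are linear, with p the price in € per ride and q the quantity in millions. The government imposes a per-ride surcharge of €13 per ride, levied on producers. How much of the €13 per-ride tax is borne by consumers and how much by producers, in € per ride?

Consumers bear €10 per ride; producers bear €3 per ride.

Demand slope: (243 − 264)/(53 − 39) = -1.5, so qd = 322.5 − 1.5p.
Supply slope: (265 − 245)/(47 − 43) = 5, so qs = 5p + 30.
Before the tax: set 322.5 − 1.5p = 5p + 30 → p* = €45, q* = 255.
With the tax collected from producers, supply shifts: qs = 5(p − 13) + 30.
New equilibrium: consumers pay €55, producers receive €42, q = 240. (Wedge: pb − ps = 13.)
Burden on consumers: €10; on producers: €3. (They sum to €13.)
The less price-elastic side of the market bears the larger share of a per-unit tax.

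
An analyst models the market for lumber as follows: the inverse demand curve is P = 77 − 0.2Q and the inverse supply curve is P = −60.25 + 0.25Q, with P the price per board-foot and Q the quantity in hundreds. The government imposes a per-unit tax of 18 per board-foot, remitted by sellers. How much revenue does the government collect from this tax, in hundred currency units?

Inverting to Q(P) form: Qd = 385 − 5P; Qs = 4P + 241.
Without the tax, 385 − 5P = 4P + 241 gives 9P = 144, so P* = 16 and Q* = 305.
With the tax collected from sellers, supply shifts: Qs = 4(P − 18) + 241.
Solving gives Q = 265 with buyers paying 24 and sellers receiving 6 (the 18 wedge).
Revenue = t · Q = 18 · 265 = 4770.

Tax revenue = 4770 hundred.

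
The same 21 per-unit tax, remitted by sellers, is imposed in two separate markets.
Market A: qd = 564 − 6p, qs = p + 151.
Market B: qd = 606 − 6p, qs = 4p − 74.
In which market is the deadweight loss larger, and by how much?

Market A: pre-tax p* = 59, q* = 210; post-tax q = 192; deadweight loss = 189.
Market B: pre-tax p* = 68, q* = 198; post-tax q = 147.6; deadweight loss = 529.2.
Difference: 189 vs 529.2 → market B is larger by 340.2.

Market B, by 340.2.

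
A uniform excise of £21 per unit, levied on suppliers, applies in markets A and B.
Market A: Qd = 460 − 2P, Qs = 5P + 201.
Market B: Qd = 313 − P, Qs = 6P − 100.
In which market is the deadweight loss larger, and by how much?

Market A, by £126.

Market A: pre-tax P* = £37, Q* = 386; post-tax Q = 356; deadweight loss = £315.
Market B: pre-tax P* = £59, Q* = 254; post-tax Q = 236; deadweight loss = £189.
Difference: £315 vs £189 → market A is larger by £126.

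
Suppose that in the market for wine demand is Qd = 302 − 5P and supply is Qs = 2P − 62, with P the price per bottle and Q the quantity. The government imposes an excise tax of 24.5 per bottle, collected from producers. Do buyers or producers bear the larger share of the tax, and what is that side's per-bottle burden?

Without the tax, 302 − 5P = 2P − 62 gives 7P = 364, so P* = 52 and Q* = 42.
With the tax collected from producers, supply shifts: Qs = 2(P − 24.5) − 62.
Solving gives Q = 7 with buyers paying 59 and producers receiving 34.5 (the 24.5 wedge).
Per-bottle burden: buyers 7, producers 17.5.
Producers take the larger share because supply is less price-elastic here (demand slope 5 vs supply slope 2).
The less price-elastic side of the market bears the larger share of a per-unit tax.

Producers bear the larger share: 17.5 per bottle.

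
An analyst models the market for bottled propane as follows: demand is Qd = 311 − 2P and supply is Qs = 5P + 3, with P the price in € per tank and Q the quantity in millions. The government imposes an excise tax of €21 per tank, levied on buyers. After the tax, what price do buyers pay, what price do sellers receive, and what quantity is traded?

Buyers pay €59; sellers receive €38; quantity = 193.

Before the tax: set 311 − 2P = 5P + 3 → P* = €44, Q* = 223.
With the tax collected from buyers, demand (in seller-price terms) shifts: Qd = 311 − 2(P + 21).
Solving gives Q = 193 with buyers paying €59 and sellers receiving €38 (the €21 wedge).
The less price-elastic side of the market bears the larger share of a per-unit tax.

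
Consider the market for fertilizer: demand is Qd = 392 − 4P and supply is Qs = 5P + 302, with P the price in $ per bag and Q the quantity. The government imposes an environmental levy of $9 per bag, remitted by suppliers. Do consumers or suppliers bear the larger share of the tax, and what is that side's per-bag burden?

Without the tax, 392 − 4P = 5P + 302 gives 9P = 90, so P* = $10 and Q* = 352.
With the tax collected from suppliers, supply shifts: Qs = 5(P − 9) + 302.
Solving gives Q = 332 with consumers paying $15 and suppliers receiving $6 (the $9 wedge).
Per-bag burden: consumers $5, suppliers $4.
Consumers take the larger share because demand is less price-elastic here (demand slope 4 vs supply slope 5).

Consumers bear the larger share: $5 per bag.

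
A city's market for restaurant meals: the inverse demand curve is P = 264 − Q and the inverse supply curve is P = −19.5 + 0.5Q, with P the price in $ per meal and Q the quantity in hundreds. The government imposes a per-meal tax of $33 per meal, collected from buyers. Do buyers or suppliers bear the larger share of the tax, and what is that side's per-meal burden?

Rewrite in direct form: Qd = 264 − P and Qs = 2P + 39.
Before the tax: set 264 − P = 2P + 39 → P* = $75, Q* = 189.
With the tax collected from buyers, demand (in seller-price terms) shifts: Qd = 264 − (P + 33).
Solving gives Q = 167 with buyers paying $97 and suppliers receiving $64 (the $33 wedge).
Per-meal burden: buyers $22, suppliers $11.
Buyers take the larger share because demand is less price-elastic here (demand slope 1 vs supply slope 2).
The less price-elastic side of the market bears the larger share of a per-unit tax.

Buyers bear the larger share: $22 per meal.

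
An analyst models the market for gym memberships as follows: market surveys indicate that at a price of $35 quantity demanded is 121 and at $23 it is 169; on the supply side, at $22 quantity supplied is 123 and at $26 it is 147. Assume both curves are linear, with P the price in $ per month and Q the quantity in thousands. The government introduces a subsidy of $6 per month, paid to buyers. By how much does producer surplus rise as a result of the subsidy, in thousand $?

Producer surplus rises by $384.48 thousand.

Demand slope: (169 − 121)/(23 − 35) = -4, so Qd = 261 − 4P.
Supply slope: (147 − 123)/(26 − 22) = 6, so Qs = 6P − 9.
Before the subsidy: set 261 − 4P = 6P − 9 → P* = $27, Q* = 153.
With a per-unit subsidy paid to buyers, each effectively pays P − 6, so demand becomes Qd = 261 − 4(P − 6).
Solving gives Q = 167.4 with buyers paying $23.4 and producers receiving $29.4 (the $6 wedge).
ΔPS is the trapezoid between Q = 167.4 and Q = 153 of height $2.4: ½ · (153 + 167.4) · 2.4 = $384.48.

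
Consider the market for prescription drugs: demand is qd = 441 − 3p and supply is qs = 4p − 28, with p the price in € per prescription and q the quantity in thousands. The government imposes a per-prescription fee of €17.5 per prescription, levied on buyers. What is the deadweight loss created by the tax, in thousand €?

Deadweight loss = €262.5 thousand.

Before the tax: set 441 − 3p = 4p − 28 → p* = €67, q* = 240.
With the tax collected from buyers, demand (in seller-price terms) shifts: qd = 441 − 3(p + 17.5).
New equilibrium: buyers pay €77, sellers receive €59.5, q = 210. (Wedge: pb − ps = 17.5.)
Quantity falls by |ΔQ| = |240 − 210| = 30.
DWL = ½ · t · |ΔQ| = ½ · 17.5 · 30 = €262.5.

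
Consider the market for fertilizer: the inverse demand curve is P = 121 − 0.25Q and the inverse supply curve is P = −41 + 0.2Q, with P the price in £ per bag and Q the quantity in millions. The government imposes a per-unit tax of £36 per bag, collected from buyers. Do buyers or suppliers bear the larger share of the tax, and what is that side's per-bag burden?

Buyers bear the larger share: £20 per bag.

Rewrite in direct form: Qd = 484 − 4P and Qs = 5P + 205.
Without the tax, 484 − 4P = 5P + 205 gives 9P = 279, so P* = £31 and Q* = 360.
With the tax collected from buyers, demand (in seller-price terms) shifts: Qd = 484 − 4(P + 36).
New equilibrium: buyers pay £51, suppliers receive £15, Q = 280. (Wedge: Pb − Ps = 36.)
Per-bag burden: buyers £20, suppliers £16.
Buyers take the larger share because demand is less price-elastic here (demand slope 4 vs supply slope 5).
The less price-elastic side of the market bears the larger share of a per-unit tax.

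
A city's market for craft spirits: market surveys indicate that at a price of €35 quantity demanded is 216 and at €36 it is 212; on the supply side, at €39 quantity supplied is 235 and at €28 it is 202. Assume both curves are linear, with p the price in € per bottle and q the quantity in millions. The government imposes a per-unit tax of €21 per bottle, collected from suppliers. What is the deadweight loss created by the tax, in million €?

Demand slope: (212 − 216)/(36 − 35) = -4, so qd = 356 − 4p.
Supply slope: (202 − 235)/(28 − 39) = 3, so qs = 3p + 118.
Without the tax, 356 − 4p = 3p + 118 gives 7p = 238, so p* = €34 and q* = 220.
With the tax collected from suppliers, supply shifts: qs = 3(p − 21) + 118.
Solving gives q = 184 with buyers paying €43 and suppliers receiving €22 (the €21 wedge).
Quantity falls by |ΔQ| = |220 − 184| = 36.
DWL = ½ · t · |ΔQ| = ½ · 21 · 36 = €378.

Deadweight loss = €378 million.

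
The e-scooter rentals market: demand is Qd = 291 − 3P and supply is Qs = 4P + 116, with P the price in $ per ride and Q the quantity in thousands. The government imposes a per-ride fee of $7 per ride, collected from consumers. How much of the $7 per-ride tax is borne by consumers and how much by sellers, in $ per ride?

Without the tax, 291 − 3P = 4P + 116 gives 7P = 175, so P* = $25 and Q* = 216.
With the tax collected from consumers, demand (in seller-price terms) shifts: Qd = 291 − 3(P + 7).
New equilibrium: consumers pay $29, sellers receive $22, Q = 204. (Wedge: Pb − Ps = 7.)
Burden on consumers: $4; on sellers: $3. (They sum to $7.)

Consumers bear $4 per ride; sellers bear $3 per ride.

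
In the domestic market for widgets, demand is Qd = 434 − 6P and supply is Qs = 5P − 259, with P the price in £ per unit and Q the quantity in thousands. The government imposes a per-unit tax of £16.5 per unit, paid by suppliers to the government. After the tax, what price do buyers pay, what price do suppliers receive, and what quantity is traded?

Buyers pay £70.5; suppliers receive £54; quantity = 11.

Before the tax: set 434 − 6P = 5P − 259 → P* = £63, Q* = 56.
With the tax collected from suppliers, supply shifts: Qs = 5(P − 16.5) − 259.
New equilibrium: buyers pay £70.5, suppliers receive £54, Q = 11. (Wedge: Pb − Ps = 16.5.)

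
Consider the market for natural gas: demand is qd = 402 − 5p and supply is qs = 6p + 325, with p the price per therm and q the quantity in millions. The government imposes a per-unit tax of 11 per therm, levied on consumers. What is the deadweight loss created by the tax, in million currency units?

Without the tax, 402 − 5p = 6p + 325 gives 11p = 77, so p* = 7 and q* = 367.
With the tax collected from consumers, demand (in seller-price terms) shifts: qd = 402 − 5(p + 11).
New equilibrium: consumers pay 13, sellers receive 2, q = 337. (Wedge: pb − ps = 11.)
Quantity falls by |ΔQ| = |367 − 337| = 30.
DWL = ½ · t · |ΔQ| = ½ · 11 · 30 = 165.

Deadweight loss = 165 million.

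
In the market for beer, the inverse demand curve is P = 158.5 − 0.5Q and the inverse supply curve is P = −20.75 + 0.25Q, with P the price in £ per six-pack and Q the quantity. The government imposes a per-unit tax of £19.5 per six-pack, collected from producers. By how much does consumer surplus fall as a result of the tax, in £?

Inverting to Q(P) form: Qd = 317 − 2P; Qs = 4P + 83.
Before the tax: set 317 − 2P = 4P + 83 → P* = £39, Q* = 239.
With the tax collected from producers, supply shifts: Qs = 4(P − 19.5) + 83.
New equilibrium: consumers pay £52, producers receive £32.5, Q = 213. (Wedge: Pb − Ps = 19.5.)
ΔCS is the trapezoid between Q = 213 and Q = 239 of height £13: ½ · (239 + 213) · 13 = £2938.

Consumer surplus falls by £2938.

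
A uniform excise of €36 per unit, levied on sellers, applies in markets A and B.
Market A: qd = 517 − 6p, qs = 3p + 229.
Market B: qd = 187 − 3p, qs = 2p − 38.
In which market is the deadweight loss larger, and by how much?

Market A: pre-tax p* = €32, q* = 325; post-tax q = 253; deadweight loss = €1296.
Market B: pre-tax p* = €45, q* = 52; post-tax q = 8.8; deadweight loss = €777.6.
Difference: €1296 vs €777.6 → market A is larger by €518.4.

Market A, by €518.4.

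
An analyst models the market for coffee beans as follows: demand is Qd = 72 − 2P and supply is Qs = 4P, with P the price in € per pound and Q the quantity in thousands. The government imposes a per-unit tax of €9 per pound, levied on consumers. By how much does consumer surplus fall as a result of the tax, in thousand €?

Consumer surplus falls by €252 thousand.

Without the tax, 72 − 2P = 4P gives 6P = 72, so P* = €12 and Q* = 48.
With the tax collected from consumers, demand (in seller-price terms) shifts: Qd = 72 − 2(P + 9).
New equilibrium: consumers pay €18, suppliers receive €9, Q = 36. (Wedge: Pb − Ps = 9.)
ΔCS is the trapezoid between Q = 36 and Q = 48 of height €6: ½ · (48 + 36) · 6 = €252.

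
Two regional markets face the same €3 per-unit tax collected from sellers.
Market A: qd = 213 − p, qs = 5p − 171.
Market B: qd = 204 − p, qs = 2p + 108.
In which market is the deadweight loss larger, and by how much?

Market A: pre-tax p* = €64, q* = 149; post-tax q = 146.5; deadweight loss = €3.75.
Market B: pre-tax p* = €32, q* = 172; post-tax q = 170; deadweight loss = €3.
Difference: €3.75 vs €3 → market A is larger by €0.75.

Market A, by €0.75.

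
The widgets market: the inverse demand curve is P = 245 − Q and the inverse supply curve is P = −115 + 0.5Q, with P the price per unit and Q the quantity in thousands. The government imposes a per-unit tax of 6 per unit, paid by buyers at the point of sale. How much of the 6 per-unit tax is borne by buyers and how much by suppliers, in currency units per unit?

Buyers bear 4 per unit; suppliers bear 2 per unit.

Rewrite in direct form: Qd = 245 − P and Qs = 2P + 230.
Without the tax, 245 − P = 2P + 230 gives 3P = 15, so P* = 5 and Q* = 240.
With the tax collected from buyers, demand (in seller-price terms) shifts: Qd = 245 − (P + 6).
New equilibrium: buyers pay 9, suppliers receive 3, Q = 236. (Wedge: Pb − Ps = 6.)
Burden on buyers: 4; on suppliers: 2. (They sum to 6.)
The less price-elastic side of the market bears the larger share of a per-unit tax.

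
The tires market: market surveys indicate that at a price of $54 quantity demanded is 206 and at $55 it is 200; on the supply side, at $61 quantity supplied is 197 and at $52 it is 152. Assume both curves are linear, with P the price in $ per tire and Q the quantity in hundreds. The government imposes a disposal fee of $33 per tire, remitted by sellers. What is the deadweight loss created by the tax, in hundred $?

Demand slope: (200 − 206)/(55 − 54) = -6, so Qd = 530 − 6P.
Supply slope: (152 − 197)/(52 − 61) = 5, so Qs = 5P − 108.
Before the tax: set 530 − 6P = 5P − 108 → P* = $58, Q* = 182.
With the tax collected from sellers, supply shifts: Qs = 5(P − 33) − 108.
New equilibrium: buyers pay $73, sellers receive $40, Q = 92. (Wedge: Pb − Ps = 33.)
Quantity falls by |ΔQ| = |182 − 92| = 90.
DWL = ½ · t · |ΔQ| = ½ · 33 · 90 = $1485.

Deadweight loss = $1485 hundred.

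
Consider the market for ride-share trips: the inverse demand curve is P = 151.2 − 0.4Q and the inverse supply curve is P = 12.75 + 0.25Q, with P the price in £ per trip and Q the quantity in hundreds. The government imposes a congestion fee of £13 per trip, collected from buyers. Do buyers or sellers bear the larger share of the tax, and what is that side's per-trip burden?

Inverting to Q(P) form: Qd = 378 − 2.5P; Qs = 4P − 51.
Before the tax: set 378 − 2.5P = 4P − 51 → P* = £66, Q* = 213.
With the tax collected from buyers, demand (in seller-price terms) shifts: Qd = 378 − 2.5(P + 13).
Solving gives Q = 193 with buyers paying £74 and sellers receiving £61 (the £13 wedge).
Per-trip burden: buyers £8, sellers £5.
Buyers take the larger share because demand is less price-elastic here (demand slope 2.5 vs supply slope 4).

Buyers bear the larger share: £8 per trip.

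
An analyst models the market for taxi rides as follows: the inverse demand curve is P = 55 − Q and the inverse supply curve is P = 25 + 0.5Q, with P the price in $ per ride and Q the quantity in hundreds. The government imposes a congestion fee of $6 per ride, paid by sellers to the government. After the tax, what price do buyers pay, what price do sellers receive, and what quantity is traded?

Buyers pay $39; sellers receive $33; quantity = 16.

Rewrite in direct form: Qd = 55 − P and Qs = 2P − 50.
Before the tax: set 55 − P = 2P − 50 → P* = $35, Q* = 20.
With the tax collected from sellers, supply shifts: Qs = 2(P − 6) − 50.
New equilibrium: buyers pay $39, sellers receive $33, Q = 16. (Wedge: Pb − Ps = 6.)
The less price-elastic side of the market bears the larger share of a per-unit tax.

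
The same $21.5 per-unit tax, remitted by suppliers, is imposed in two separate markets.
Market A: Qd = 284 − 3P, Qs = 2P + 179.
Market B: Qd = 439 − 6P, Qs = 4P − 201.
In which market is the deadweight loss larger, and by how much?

Market B, by $277.35.

Market A: pre-tax P* = $21, Q* = 221; post-tax Q = 195.2; deadweight loss = $277.35.
Market B: pre-tax P* = $64, Q* = 55; post-tax Q = 3.4; deadweight loss = $554.7.
Difference: $277.35 vs $554.7 → market B is larger by $277.35.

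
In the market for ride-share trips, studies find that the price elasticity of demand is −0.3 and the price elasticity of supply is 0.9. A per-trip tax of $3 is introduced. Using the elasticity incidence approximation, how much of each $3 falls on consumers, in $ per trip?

Consumers bear ≈ $2.25 per trip.

Incidence ratio: consumers' share ≈ εs / (εs + |εd|) = 0.9 / (0.9 + 0.3) = 0.75.
So consumers bear ≈ 0.75 × $3 = $2.25; producers bear $0.75.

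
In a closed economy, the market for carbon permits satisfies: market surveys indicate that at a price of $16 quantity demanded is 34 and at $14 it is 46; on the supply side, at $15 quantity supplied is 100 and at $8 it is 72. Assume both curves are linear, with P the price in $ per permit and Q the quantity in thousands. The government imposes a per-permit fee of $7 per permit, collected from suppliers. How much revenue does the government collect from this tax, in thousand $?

Tax revenue = $414.4 thousand.

Demand slope: (46 − 34)/(14 − 16) = -6, so Qd = 130 − 6P.
Supply slope: (72 − 100)/(8 − 15) = 4, so Qs = 4P + 40.
Without the tax, 130 − 6P = 4P + 40 gives 10P = 90, so P* = $9 and Q* = 76.
With the tax collected from suppliers, supply shifts: Qs = 4(P − 7) + 40.
Solving gives Q = 59.2 with consumers paying $11.8 and suppliers receiving $4.8 (the $7 wedge).
Revenue = t · Q = 7 · 59.2 = $414.4.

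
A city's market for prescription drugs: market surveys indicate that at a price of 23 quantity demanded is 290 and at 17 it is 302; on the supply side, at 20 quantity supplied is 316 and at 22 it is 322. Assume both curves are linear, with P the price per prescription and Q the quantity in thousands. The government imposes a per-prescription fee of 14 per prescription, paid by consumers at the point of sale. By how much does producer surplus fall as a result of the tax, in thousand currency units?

Producer surplus falls by 1655.36 thousand.

Demand slope: (302 − 290)/(17 − 23) = -2, so Qd = 336 − 2P.
Supply slope: (322 − 316)/(22 − 20) = 3, so Qs = 3P + 256.
Without the tax, 336 − 2P = 3P + 256 gives 5P = 80, so P* = 16 and Q* = 304.
With the tax collected from consumers, demand (in seller-price terms) shifts: Qd = 336 − 2(P + 14).
New equilibrium: consumers pay 24.4, sellers receive 10.4, Q = 287.2. (Wedge: Pb − Ps = 14.)
ΔPS is the trapezoid between Q = 287.2 and Q = 304 of height 5.6: ½ · (304 + 287.2) · 5.6 = 1655.36.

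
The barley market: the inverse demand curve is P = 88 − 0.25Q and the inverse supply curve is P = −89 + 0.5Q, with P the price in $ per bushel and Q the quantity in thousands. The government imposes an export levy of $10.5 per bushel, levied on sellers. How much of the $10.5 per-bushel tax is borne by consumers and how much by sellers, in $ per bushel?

Inverting to Q(P) form: Qd = 352 − 4P; Qs = 2P + 178.
Before the tax: set 352 − 4P = 2P + 178 → P* = $29, Q* = 236.
With the tax collected from sellers, supply shifts: Qs = 2(P − 10.5) + 178.
Solving gives Q = 222 with consumers paying $32.5 and sellers receiving $22 (the $10.5 wedge).
Burden on consumers: $3.5; on sellers: $7. (They sum to $10.5.)

Consumers bear $3.5 per bushel; sellers bear $7 per bushel.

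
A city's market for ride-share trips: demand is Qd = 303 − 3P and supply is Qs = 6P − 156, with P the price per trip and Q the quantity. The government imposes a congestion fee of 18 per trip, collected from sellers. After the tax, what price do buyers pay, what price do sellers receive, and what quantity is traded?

Without the tax, 303 − 3P = 6P − 156 gives 9P = 459, so P* = 51 and Q* = 150.
With the tax collected from sellers, supply shifts: Qs = 6(P − 18) − 156.
New equilibrium: buyers pay 63, sellers receive 45, Q = 114. (Wedge: Pb − Ps = 18.)

Buyers pay 63; sellers receive 45; quantity = 114.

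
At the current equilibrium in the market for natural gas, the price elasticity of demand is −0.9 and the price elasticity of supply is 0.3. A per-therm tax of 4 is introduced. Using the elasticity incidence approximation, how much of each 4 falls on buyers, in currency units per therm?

Buyers bear ≈ 1 per therm.

Incidence ratio: buyers' share ≈ εs / (εs + |εd|) = 0.3 / (0.3 + 0.9) = 0.25.
So buyers bear ≈ 0.25 × 4 = 1; producers bear 3.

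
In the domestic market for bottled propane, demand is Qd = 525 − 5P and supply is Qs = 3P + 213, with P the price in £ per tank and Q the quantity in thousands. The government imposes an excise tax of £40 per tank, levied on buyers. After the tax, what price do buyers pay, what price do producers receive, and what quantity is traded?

Buyers pay £54; producers receive £14; quantity = 255.

Without the tax, 525 − 5P = 3P + 213 gives 8P = 312, so P* = £39 and Q* = 330.
With the tax collected from buyers, demand (in seller-price terms) shifts: Qd = 525 − 5(P + 40).
New equilibrium: buyers pay £54, producers receive £14, Q = 255. (Wedge: Pb − Ps = 40.)
The less price-elastic side of the market bears the larger share of a per-unit tax.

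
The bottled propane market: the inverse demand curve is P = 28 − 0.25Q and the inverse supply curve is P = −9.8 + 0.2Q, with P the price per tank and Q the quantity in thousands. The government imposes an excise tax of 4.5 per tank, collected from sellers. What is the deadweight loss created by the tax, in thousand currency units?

Rewrite in direct form: Qd = 112 − 4P and Qs = 5P + 49.
Before the tax: set 112 − 4P = 5P + 49 → P* = 7, Q* = 84.
With the tax collected from sellers, supply shifts: Qs = 5(P − 4.5) + 49.
New equilibrium: buyers pay 9.5, sellers receive 5, Q = 74. (Wedge: Pb − Ps = 4.5.)
Quantity falls by |ΔQ| = |84 − 74| = 10.
DWL = ½ · t · |ΔQ| = ½ · 4.5 · 10 = 22.5.

Deadweight loss = 22.5 thousand.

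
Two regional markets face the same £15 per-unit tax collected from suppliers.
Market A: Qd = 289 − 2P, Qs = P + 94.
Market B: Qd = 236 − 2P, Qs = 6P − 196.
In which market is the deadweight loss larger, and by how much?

Market B, by £93.75.

Market A: pre-tax P* = £65, Q* = 159; post-tax Q = 149; deadweight loss = £75.
Market B: pre-tax P* = £54, Q* = 128; post-tax Q = 105.5; deadweight loss = £168.75.
Difference: £75 vs £168.75 → market B is larger by £93.75.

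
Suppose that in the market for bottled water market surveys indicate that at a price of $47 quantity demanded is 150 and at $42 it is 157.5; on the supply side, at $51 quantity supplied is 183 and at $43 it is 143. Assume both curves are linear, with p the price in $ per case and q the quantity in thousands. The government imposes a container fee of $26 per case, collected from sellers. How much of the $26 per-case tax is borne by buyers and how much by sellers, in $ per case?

Demand slope: (157.5 − 150)/(42 − 47) = -1.5, so qd = 220.5 − 1.5p.
Supply slope: (143 − 183)/(43 − 51) = 5, so qs = 5p − 72.
Without the tax, 220.5 − 1.5p = 5p − 72 gives 6.5p = 292.5, so p* = $45 and q* = 153.
With the tax collected from sellers, supply shifts: qs = 5(p − 26) − 72.
Solving gives q = 123 with buyers paying $65 and sellers receiving $39 (the $26 wedge).
Burden on buyers: $20; on sellers: $6. (They sum to $26.)
The less price-elastic side of the market bears the larger share of a per-unit tax.

Buyers bear $20 per case; sellers bear $6 per case.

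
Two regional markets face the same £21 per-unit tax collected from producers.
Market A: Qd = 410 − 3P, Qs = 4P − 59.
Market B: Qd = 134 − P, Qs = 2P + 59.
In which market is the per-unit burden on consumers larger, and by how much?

Market A: pre-tax P* = £67, Q* = 209; post-tax Q = 173; per-unit burden on consumers = £12.
Market B: pre-tax P* = £25, Q* = 109; post-tax Q = 95; per-unit burden on consumers = £14.
Difference: £12 vs £14 → market B is larger by £2.

Market B, by £2.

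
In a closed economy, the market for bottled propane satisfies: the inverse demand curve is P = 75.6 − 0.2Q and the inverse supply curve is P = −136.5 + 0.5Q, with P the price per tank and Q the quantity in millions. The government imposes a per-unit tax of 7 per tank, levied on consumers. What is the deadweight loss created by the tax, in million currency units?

Inverting to Q(P) form: Qd = 378 − 5P; Qs = 2P + 273.
Before the tax: set 378 − 5P = 2P + 273 → P* = 15, Q* = 303.
With the tax collected from consumers, demand (in seller-price terms) shifts: Qd = 378 − 5(P + 7).
Solving gives Q = 293 with consumers paying 17 and sellers receiving 10 (the 7 wedge).
Quantity falls by |ΔQ| = |303 − 293| = 10.
DWL = ½ · t · |ΔQ| = ½ · 7 · 10 = 35.

Deadweight loss = 35 million.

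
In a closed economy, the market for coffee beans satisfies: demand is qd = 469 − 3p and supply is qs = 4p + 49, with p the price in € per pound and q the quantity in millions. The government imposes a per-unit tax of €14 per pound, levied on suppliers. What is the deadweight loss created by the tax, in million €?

Before the tax: set 469 − 3p = 4p + 49 → p* = €60, q* = 289.
With the tax collected from suppliers, supply shifts: qs = 4(p − 14) + 49.
New equilibrium: buyers pay €68, suppliers receive €54, q = 265. (Wedge: pb − ps = 14.)
Quantity falls by |ΔQ| = |289 − 265| = 24.
DWL = ½ · t · |ΔQ| = ½ · 14 · 24 = €168.

Deadweight loss = €168 million.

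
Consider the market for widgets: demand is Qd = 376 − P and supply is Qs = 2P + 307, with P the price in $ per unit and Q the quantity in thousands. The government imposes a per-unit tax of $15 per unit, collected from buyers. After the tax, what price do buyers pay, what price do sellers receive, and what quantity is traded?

Buyers pay $33; sellers receive $18; quantity = 343.

Without the tax, 376 − P = 2P + 307 gives 3P = 69, so P* = $23 and Q* = 353.
With the tax collected from buyers, demand (in seller-price terms) shifts: Qd = 376 − (P + 15).
New equilibrium: buyers pay $33, sellers receive $18, Q = 343. (Wedge: Pb − Ps = 15.)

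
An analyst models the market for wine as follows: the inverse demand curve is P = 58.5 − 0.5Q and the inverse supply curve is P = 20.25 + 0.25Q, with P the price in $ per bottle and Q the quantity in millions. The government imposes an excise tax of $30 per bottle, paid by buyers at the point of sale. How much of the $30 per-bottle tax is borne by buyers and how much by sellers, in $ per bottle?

Buyers bear $20 per bottle; sellers bear $10 per bottle.

Inverting to Q(P) form: Qd = 117 − 2P; Qs = 4P − 81.
Before the tax: set 117 − 2P = 4P − 81 → P* = $33, Q* = 51.
With the tax collected from buyers, demand (in seller-price terms) shifts: Qd = 117 − 2(P + 30).
Solving gives Q = 11 with buyers paying $53 and sellers receiving $23 (the $30 wedge).
Burden on buyers: $20; on sellers: $10. (They sum to $30.)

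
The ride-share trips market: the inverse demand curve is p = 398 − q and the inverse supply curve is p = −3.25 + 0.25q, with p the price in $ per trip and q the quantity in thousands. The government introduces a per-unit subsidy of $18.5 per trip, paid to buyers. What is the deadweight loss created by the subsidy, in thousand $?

Deadweight loss = $136.9 thousand.

Inverting to q(p) form: qd = 398 − p; qs = 4p + 13.
Without the subsidy, 398 − p = 4p + 13 gives 5p = 385, so p* = $77 and q* = 321.
With a per-unit subsidy paid to buyers, each effectively pays p − 18.5, so demand becomes qd = 398 − (p − 18.5).
New equilibrium: buyers pay $62.2, sellers receive $80.7, q = 335.8. (Wedge: pb − ps = −18.5.)
Quantity rises by |ΔQ| = |321 − 335.8| = 14.8.
DWL = ½ · t · |ΔQ| = ½ · 18.5 · 14.8 = $136.9.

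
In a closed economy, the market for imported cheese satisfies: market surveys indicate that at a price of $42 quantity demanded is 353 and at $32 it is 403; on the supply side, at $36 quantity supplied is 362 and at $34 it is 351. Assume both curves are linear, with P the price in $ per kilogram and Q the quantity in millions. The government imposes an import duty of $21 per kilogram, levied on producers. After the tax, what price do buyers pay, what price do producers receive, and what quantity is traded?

Demand slope: (403 − 353)/(32 − 42) = -5, so Qd = 563 − 5P.
Supply slope: (351 − 362)/(34 − 36) = 5.5, so Qs = 5.5P + 164.
Before the tax: set 563 − 5P = 5.5P + 164 → P* = $38, Q* = 373.
With the tax collected from producers, supply shifts: Qs = 5.5(P − 21) + 164.
New equilibrium: buyers pay $49, producers receive $28, Q = 318. (Wedge: Pb − Ps = 21.)

Buyers pay $49; producers receive $28; quantity = 318.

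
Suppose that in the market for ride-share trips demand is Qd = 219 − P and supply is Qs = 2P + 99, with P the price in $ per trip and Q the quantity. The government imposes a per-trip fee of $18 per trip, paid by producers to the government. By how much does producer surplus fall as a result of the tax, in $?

Producer surplus falls by $1038.

Before the tax: set 219 − P = 2P + 99 → P* = $40, Q* = 179.
With the tax collected from producers, supply shifts: Qs = 2(P − 18) + 99.
New equilibrium: buyers pay $52, producers receive $34, Q = 167. (Wedge: Pb − Ps = 18.)
ΔPS is the trapezoid between Q = 167 and Q = 179 of height $6: ½ · (179 + 167) · 6 = $1038.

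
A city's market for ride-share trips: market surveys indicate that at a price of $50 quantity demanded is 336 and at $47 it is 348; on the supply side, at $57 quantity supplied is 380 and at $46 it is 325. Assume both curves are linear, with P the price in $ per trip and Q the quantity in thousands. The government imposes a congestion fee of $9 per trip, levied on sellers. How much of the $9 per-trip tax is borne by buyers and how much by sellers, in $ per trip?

Buyers bear $5 per trip; sellers bear $4 per trip.

Demand slope: (348 − 336)/(47 − 50) = -4, so Qd = 536 − 4P.
Supply slope: (325 − 380)/(46 − 57) = 5, so Qs = 5P + 95.
Without the tax, 536 − 4P = 5P + 95 gives 9P = 441, so P* = $49 and Q* = 340.
With the tax collected from sellers, supply shifts: Qs = 5(P − 9) + 95.
Solving gives Q = 320 with buyers paying $54 and sellers receiving $45 (the $9 wedge).
Burden on buyers: $5; on sellers: $4. (They sum to $9.)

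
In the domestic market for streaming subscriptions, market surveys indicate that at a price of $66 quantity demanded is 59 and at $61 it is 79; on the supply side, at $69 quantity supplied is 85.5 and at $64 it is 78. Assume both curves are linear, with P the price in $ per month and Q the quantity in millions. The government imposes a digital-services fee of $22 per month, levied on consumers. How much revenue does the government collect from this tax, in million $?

Demand slope: (79 − 59)/(61 − 66) = -4, so Qd = 323 − 4P.
Supply slope: (78 − 85.5)/(64 − 69) = 1.5, so Qs = 1.5P − 18.
Before the tax: set 323 − 4P = 1.5P − 18 → P* = $62, Q* = 75.
With the tax collected from consumers, demand (in seller-price terms) shifts: Qd = 323 − 4(P + 22).
Solving gives Q = 51 with consumers paying $68 and producers receiving $46 (the $22 wedge).
Revenue = t · Q = 22 · 51 = $1122.

Tax revenue = $1122 million.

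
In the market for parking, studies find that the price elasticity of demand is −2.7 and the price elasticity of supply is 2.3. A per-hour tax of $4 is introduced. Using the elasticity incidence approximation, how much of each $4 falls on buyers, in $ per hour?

Buyers bear ≈ $1.84 per hour.

Incidence ratio: buyers' share ≈ εs / (εs + |εd|) = 2.3 / (2.3 + 2.7) = 0.46.
So buyers bear ≈ 0.46 × $4 = $1.84; sellers bear $2.16.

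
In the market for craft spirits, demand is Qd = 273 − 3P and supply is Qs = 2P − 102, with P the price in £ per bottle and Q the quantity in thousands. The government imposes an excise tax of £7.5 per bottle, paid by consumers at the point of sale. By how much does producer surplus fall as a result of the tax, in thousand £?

Without the tax, 273 − 3P = 2P − 102 gives 5P = 375, so P* = £75 and Q* = 48.
With the tax collected from consumers, demand (in seller-price terms) shifts: Qd = 273 − 3(P + 7.5).
New equilibrium: consumers pay £78, sellers receive £70.5, Q = 39. (Wedge: Pb − Ps = 7.5.)
ΔPS is the trapezoid between Q = 39 and Q = 48 of height £4.5: ½ · (48 + 39) · 4.5 = £195.75.

Producer surplus falls by £195.75 thousand.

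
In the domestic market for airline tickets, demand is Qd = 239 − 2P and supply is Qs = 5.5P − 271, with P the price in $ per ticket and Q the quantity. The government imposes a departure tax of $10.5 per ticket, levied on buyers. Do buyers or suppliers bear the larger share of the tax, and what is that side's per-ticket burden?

Before the tax: set 239 − 2P = 5.5P − 271 → P* = $68, Q* = 103.
With the tax collected from buyers, demand (in seller-price terms) shifts: Qd = 239 − 2(P + 10.5).
Solving gives Q = 87.6 with buyers paying $75.7 and suppliers receiving $65.2 (the $10.5 wedge).
Per-ticket burden: buyers $7.7, suppliers $2.8.
Buyers take the larger share because demand is less price-elastic here (demand slope 2 vs supply slope 5.5).

Buyers bear the larger share: $7.7 per ticket.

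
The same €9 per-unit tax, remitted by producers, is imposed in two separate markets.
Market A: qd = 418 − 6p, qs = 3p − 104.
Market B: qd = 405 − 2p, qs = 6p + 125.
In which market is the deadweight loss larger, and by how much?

Market A, by €20.25.

Market A: pre-tax p* = €58, q* = 70; post-tax q = 52; deadweight loss = €81.
Market B: pre-tax p* = €35, q* = 335; post-tax q = 321.5; deadweight loss = €60.75.
Difference: €81 vs €60.75 → market A is larger by €20.25.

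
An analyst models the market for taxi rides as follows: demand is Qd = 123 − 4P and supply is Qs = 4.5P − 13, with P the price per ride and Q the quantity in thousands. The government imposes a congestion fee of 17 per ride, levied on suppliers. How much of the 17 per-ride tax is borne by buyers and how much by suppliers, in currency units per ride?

Buyers bear 9 per ride; suppliers bear 8 per ride.

Without the tax, 123 − 4P = 4.5P − 13 gives 8.5P = 136, so P* = 16 and Q* = 59.
With the tax collected from suppliers, supply shifts: Qs = 4.5(P − 17) − 13.
New equilibrium: buyers pay 25, suppliers receive 8, Q = 23. (Wedge: Pb − Ps = 17.)
Burden on buyers: 9; on suppliers: 8. (They sum to 17.)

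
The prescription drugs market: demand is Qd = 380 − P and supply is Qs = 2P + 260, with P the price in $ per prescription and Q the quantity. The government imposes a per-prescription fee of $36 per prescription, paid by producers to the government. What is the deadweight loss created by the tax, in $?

Deadweight loss = $432.

Without the tax, 380 − P = 2P + 260 gives 3P = 120, so P* = $40 and Q* = 340.
With the tax collected from producers, supply shifts: Qs = 2(P − 36) + 260.
New equilibrium: consumers pay $64, producers receive $28, Q = 316. (Wedge: Pb − Ps = 36.)
Quantity falls by |ΔQ| = |340 − 316| = 24.
DWL = ½ · t · |ΔQ| = ½ · 36 · 24 = $432.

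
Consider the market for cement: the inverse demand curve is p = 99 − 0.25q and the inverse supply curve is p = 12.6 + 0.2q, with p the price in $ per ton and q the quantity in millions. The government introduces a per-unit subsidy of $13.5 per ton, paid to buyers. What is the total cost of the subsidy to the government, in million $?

Government outlay = $2997 million.

Inverting to q(p) form: qd = 396 − 4p; qs = 5p − 63.
Before the subsidy: set 396 − 4p = 5p − 63 → p* = $51, q* = 192.
With a per-unit subsidy paid to buyers, each effectively pays p − 13.5, so demand becomes qd = 396 − 4(p − 13.5).
New equilibrium: buyers pay $43.5, suppliers receive $57, q = 222. (Wedge: pb − ps = −13.5.)
Outlay = t · Q = 13.5 · 222 = $2997.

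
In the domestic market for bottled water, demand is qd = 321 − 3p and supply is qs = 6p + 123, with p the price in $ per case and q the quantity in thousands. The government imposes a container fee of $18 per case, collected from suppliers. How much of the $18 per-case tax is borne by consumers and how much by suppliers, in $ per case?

Consumers bear $12 per case; suppliers bear $6 per case.

Before the tax: set 321 − 3p = 6p + 123 → p* = $22, q* = 255.
With the tax collected from suppliers, supply shifts: qs = 6(p − 18) + 123.
New equilibrium: consumers pay $34, suppliers receive $16, q = 219. (Wedge: pb − ps = 18.)
Burden on consumers: $12; on suppliers: $6. (They sum to $18.)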